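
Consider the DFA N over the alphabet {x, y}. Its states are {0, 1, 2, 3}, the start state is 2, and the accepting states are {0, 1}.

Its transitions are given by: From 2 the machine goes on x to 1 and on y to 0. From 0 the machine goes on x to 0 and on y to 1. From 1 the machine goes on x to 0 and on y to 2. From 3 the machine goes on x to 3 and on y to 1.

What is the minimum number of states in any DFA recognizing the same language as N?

First remove the unreachable states {3}; 3 states remain.
Initial partition by acceptance: {0,1} | {2}.
Refine {0,1} on symbol y: members go to different blocks, giving {0} and {1}.
No further refinement is possible. Final partition (3 blocks): {0} | {2} | {1}.

3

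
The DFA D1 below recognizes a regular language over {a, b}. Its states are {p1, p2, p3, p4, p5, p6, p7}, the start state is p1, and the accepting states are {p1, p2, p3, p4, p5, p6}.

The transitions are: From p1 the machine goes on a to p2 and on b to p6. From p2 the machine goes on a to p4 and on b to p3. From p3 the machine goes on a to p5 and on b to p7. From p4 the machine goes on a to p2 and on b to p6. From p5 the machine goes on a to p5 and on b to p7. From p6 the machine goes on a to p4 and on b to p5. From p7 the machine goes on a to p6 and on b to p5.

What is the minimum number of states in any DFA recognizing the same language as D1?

Every state is reachable, so we keep all 7.
P0 = {p1,p2,p3,p4,p5,p6} | {p7}.
Split {p1,p2,p3,p4,p5,p6} by δ(·,b) → {p1,p2,p4,p6} and {p3,p5}.
On input b, block {p1,p2,p4,p6} splits into {p1,p4} and {p2,p6}.
No further refinement is possible. Final partition (4 blocks): {p1,p4} | {p7} | {p3,p5} | {p2,p6}.

4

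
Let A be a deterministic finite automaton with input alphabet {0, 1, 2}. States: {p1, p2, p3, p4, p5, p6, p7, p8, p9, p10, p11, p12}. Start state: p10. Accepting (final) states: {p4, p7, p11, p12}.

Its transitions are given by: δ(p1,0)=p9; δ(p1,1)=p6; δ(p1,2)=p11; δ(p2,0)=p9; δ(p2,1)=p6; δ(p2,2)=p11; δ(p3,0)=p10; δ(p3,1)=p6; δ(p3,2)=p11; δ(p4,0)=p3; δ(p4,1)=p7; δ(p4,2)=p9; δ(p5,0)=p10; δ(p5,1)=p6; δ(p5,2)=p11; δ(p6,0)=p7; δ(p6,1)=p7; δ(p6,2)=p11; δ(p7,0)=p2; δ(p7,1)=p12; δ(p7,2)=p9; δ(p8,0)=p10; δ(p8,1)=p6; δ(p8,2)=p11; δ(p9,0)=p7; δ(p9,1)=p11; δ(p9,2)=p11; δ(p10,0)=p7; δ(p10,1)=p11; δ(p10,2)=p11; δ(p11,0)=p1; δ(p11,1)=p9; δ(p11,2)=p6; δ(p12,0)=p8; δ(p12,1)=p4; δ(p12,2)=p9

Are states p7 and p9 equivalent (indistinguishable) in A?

No

First remove the unreachable states {p5}; 11 states remain.
P0 = {p4,p7,p11,p12} | {p1,p2,p3,p6,p8,p9,p10}.
On input 1, block {p4,p7,p11,p12} splits into {p4,p7,p12} and {p11}.
Split {p1,p2,p3,p6,p8,p9,p10} by δ(·,0) → {p1,p2,p3,p8} and {p6,p9,p10}.
Split {p6,p9,p10} by δ(·,1) → {p9,p10} and {p6}.
The partition is now stable with 5 blocks: {p4,p7,p12} | {p1,p2,p3,p8} | {p11} | {p9,p10} | {p6}.
p7 and p9 end up in different blocks, so they are distinguishable. For instance, the string 'ε' is accepted from only p7.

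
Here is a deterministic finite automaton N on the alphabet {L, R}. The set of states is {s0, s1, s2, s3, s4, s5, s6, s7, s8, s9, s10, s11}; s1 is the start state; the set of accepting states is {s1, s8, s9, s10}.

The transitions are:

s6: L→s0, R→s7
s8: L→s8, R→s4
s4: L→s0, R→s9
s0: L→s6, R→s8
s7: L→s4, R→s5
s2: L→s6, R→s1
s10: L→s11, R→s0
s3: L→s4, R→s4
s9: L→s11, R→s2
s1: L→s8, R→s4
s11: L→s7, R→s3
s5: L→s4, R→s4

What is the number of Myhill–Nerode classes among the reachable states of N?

First remove the unreachable states {s10}; 11 states remain.
Initial partition by acceptance: {s1,s8,s9} | {s0,s2,s3,s4,s5,s6,s7,s11}.
On input L, block {s1,s8,s9} splits into {s1,s8} and {s9}.
On input R, block {s0,s2,s3,s4,s5,s6,s7,s11} splits into {s3,s5,s6,s7,s11} and {s0,s2} and {s4}.
Split {s3,s5,s6,s7,s11} by δ(·,L) → {s3,s5,s7} and {s6} and {s11}.
Refine {s3,s5,s7} on symbol R: members go to different blocks, giving {s3,s5} and {s7}.
No further refinement is possible. Final partition (8 blocks): {s1,s8} | {s3,s5} | {s9} | {s0,s2} | {s4} | {s6} | {s11} | {s7}.

8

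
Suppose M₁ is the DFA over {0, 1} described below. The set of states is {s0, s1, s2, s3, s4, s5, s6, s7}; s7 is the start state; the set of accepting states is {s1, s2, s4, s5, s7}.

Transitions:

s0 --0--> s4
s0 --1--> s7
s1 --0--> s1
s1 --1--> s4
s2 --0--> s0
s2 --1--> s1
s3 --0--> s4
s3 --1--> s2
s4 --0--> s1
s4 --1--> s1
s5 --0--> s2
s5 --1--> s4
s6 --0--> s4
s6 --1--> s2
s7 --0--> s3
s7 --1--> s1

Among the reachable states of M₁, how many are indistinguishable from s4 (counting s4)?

2

First remove the unreachable states {s5,s6}; 6 states remain.
Start with accepting vs non-accepting: {s1,s2,s4,s7} | {s0,s3}.
On input 0, block {s1,s2,s4,s7} splits into {s1,s4} and {s2,s7}.
No further refinement is possible. Final partition (3 blocks): {s1,s4} | {s0,s3} | {s2,s7}.
The equivalence class containing s4 is {s1,s4}, of size 2.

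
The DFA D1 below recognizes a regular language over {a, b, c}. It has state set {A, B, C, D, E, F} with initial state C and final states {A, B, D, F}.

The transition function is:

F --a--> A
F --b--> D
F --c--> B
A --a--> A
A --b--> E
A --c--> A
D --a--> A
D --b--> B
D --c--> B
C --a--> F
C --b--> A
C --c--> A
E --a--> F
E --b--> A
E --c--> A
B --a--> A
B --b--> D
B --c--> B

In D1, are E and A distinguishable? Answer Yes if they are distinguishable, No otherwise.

Initial partition by acceptance: {A,B,D,F} | {C,E}.
On input b, block {A,B,D,F} splits into {B,D,F} and {A}.
Stable partition: {B,D,F} | {C,E} | {A} — 3 equivalence classes.
E and A end up in different blocks, so they are distinguishable. For instance, the string 'ε' is accepted from only A.

Yes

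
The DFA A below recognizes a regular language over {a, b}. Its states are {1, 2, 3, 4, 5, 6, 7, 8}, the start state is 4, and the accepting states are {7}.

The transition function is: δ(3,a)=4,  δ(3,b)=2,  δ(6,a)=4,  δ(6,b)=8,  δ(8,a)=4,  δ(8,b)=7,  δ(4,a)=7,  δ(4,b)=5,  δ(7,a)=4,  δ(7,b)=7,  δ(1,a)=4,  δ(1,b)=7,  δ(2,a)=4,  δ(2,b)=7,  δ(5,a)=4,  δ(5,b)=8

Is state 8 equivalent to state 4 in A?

No

States {1,2,3,6} cannot be reached from the start state, so discard them.
P0 = {7} | {4,5,8}.
Refine {4,5,8} on symbol a: members go to different blocks, giving {5,8} and {4}.
On input b, block {5,8} splits into {5} and {8}.
Stable partition: {7} | {5} | {4} | {8} — 4 equivalence classes.
8 and 4 end up in different blocks, so they are distinguishable. For instance, the string 'a' is accepted from only 4.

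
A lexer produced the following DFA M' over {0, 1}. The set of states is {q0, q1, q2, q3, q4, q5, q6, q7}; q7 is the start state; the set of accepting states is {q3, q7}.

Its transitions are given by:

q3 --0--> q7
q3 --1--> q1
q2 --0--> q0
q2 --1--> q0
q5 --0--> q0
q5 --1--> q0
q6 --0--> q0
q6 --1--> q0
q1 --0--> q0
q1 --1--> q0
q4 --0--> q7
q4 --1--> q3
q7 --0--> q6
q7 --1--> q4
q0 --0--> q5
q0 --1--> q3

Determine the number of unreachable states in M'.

Starting at q7 and following transitions, the reachable set is {q0, q1, q3, q4, q5, q6, q7}. That leaves q2 unreachable — 1 in total.

1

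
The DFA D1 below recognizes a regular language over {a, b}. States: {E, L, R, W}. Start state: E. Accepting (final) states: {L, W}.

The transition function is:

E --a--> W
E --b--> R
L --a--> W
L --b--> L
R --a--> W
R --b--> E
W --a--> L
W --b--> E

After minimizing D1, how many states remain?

3

All states are reachable from the start state.
Start with accepting vs non-accepting: {L,W} | {E,R}.
On input b, block {L,W} splits into {L} and {W}.
No further refinement is possible. Final partition (3 blocks): {L} | {E,R} | {W}.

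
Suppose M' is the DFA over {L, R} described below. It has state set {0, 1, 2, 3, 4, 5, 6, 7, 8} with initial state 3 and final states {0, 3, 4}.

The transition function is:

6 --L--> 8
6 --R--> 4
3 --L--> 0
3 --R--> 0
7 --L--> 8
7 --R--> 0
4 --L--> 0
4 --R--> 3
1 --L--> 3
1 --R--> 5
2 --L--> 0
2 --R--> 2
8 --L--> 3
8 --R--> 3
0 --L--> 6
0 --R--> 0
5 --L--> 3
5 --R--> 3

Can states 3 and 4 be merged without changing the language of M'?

Reachable states from the start: {0,3,4,6,8}. Unreachable: {1,2,5,7} — drop them.
Initial partition by acceptance: {0,3,4} | {6,8}.
On input L, block {0,3,4} splits into {3,4} and {0}.
On input R, block {3,4} splits into {3} and {4}.
Refine {6,8} on symbol L: members go to different blocks, giving {6} and {8}.
Stable partition: {3} | {6} | {0} | {4} | {8} — 5 equivalence classes.
3 and 4 end up in different blocks, so they are distinguishable. For instance, the string 'RL' is accepted from only 4.

No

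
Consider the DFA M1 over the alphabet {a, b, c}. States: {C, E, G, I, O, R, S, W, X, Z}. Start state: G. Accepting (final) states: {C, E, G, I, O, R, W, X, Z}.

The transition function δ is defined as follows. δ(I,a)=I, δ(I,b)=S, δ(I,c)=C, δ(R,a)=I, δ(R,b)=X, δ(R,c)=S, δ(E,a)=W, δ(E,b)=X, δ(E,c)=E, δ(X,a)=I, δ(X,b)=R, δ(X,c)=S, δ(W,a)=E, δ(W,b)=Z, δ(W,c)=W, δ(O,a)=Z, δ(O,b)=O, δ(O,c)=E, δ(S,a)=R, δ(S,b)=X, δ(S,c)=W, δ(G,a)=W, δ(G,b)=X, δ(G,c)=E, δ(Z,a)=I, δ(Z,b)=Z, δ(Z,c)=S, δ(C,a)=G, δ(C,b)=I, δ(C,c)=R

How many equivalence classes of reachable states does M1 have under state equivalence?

5

Reachable states from the start: {C,E,G,I,R,S,W,X,Z}. Unreachable: {O} — drop them.
Start with accepting vs non-accepting: {C,E,G,I,R,W,X,Z} | {S}.
Refine {C,E,G,I,R,W,X,Z} on symbol b: members go to different blocks, giving {C,E,G,R,W,X,Z} and {I}.
Refine {C,E,G,R,W,X,Z} on symbol a: members go to different blocks, giving {C,E,G,W} and {R,X,Z}.
On input b, block {C,E,G,W} splits into {E,G,W} and {C}.
The partition is now stable with 5 blocks: {E,G,W} | {S} | {I} | {R,X,Z} | {C}.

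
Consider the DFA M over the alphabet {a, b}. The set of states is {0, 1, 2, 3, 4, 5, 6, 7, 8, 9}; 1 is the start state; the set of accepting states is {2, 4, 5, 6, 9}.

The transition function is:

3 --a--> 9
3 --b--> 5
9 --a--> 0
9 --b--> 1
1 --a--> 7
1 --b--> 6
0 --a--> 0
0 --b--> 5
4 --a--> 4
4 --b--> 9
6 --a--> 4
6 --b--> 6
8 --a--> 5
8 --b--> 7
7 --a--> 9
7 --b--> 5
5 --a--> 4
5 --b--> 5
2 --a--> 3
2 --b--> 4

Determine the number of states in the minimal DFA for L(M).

States {2,3,8} cannot be reached from the start state, so discard them.
Initial partition by acceptance: {4,5,6,9} | {0,1,7}.
Refine {4,5,6,9} on symbol a: members go to different blocks, giving {4,5,6} and {9}.
Split {4,5,6} by δ(·,b) → {5,6} and {4}.
On input a, block {0,1,7} splits into {0,1} and {7}.
On input a, block {0,1} splits into {0} and {1}.
The partition is now stable with 6 blocks: {5,6} | {0} | {9} | {4} | {7} | {1}.

6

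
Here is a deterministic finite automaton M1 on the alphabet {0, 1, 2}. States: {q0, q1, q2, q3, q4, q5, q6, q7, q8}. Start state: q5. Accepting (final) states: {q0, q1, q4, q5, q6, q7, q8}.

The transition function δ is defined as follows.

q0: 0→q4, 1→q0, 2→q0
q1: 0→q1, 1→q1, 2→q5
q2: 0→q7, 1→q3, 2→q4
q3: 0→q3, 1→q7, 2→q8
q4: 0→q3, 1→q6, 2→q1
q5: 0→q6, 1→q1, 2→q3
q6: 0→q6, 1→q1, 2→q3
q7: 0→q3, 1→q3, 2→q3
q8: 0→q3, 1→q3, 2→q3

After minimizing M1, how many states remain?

4

Reachable states from the start: {q1,q3,q5,q6,q7,q8}. Unreachable: {q0,q2,q4} — drop them.
Start with accepting vs non-accepting: {q1,q5,q6,q7,q8} | {q3}.
Refine {q1,q5,q6,q7,q8} on symbol 0: members go to different blocks, giving {q1,q5,q6} and {q7,q8}.
On input 2, block {q1,q5,q6} splits into {q5,q6} and {q1}.
Stable partition: {q5,q6} | {q3} | {q7,q8} | {q1} — 4 equivalence classes.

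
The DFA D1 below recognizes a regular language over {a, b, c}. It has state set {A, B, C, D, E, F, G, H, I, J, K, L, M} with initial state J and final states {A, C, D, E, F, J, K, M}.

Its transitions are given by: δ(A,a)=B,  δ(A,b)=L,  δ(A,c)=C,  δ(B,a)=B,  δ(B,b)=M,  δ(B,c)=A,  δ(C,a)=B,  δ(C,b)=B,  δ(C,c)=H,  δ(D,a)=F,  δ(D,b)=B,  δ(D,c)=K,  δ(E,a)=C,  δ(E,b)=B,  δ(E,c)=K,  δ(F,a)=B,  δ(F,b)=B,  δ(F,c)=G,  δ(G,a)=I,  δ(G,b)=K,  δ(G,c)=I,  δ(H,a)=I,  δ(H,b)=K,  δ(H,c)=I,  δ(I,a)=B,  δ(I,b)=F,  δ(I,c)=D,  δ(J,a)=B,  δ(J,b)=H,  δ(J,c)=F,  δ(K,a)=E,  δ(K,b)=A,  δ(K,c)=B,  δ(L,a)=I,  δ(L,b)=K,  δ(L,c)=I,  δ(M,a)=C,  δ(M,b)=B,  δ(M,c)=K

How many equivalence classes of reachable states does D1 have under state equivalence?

7

Every state is reachable, so we keep all 13.
Start with accepting vs non-accepting: {A,C,D,E,F,J,K,M} | {B,G,H,I,L}.
Refine {A,C,D,E,F,J,K,M} on symbol a: members go to different blocks, giving {A,C,F,J} and {D,E,K,M}.
Refine {A,C,F,J} on symbol c: members go to different blocks, giving {A,J} and {C,F}.
Split {B,G,H,I,L} by δ(·,b) → {B,G,H,L} and {I}.
Refine {B,G,H,L} on symbol a: members go to different blocks, giving {G,H,L} and {B}.
Refine {D,E,K,M} on symbol a: members go to different blocks, giving {D,E,M} and {K}.
The partition is now stable with 7 blocks: {A,J} | {G,H,L} | {D,E,M} | {C,F} | {I} | {B} | {K}.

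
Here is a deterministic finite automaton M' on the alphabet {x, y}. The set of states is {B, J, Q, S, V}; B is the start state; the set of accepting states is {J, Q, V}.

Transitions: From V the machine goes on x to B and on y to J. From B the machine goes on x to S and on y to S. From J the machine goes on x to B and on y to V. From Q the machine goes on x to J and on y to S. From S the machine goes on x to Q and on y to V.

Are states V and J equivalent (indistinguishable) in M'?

Yes

Every state is reachable, so we keep all 5.
P0 = {J,Q,V} | {B,S}.
Refine {J,Q,V} on symbol x: members go to different blocks, giving {J,V} and {Q}.
Split {B,S} by δ(·,x) → {S} and {B}.
Stable partition: {J,V} | {S} | {Q} | {B} — 4 equivalence classes.
V and J lie in the same block of the stable partition, so they are equivalent — no string distinguishes them.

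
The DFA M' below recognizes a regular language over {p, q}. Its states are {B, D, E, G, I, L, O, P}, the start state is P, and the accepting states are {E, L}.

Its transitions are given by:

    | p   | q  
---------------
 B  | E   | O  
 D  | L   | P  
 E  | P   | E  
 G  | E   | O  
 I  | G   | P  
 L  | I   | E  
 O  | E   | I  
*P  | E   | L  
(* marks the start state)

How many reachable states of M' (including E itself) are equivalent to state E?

States {B,D} cannot be reached from the start state, so discard them.
Initial partition by acceptance: {E,L} | {G,I,O,P}.
Refine {G,I,O,P} on symbol p: members go to different blocks, giving {G,O,P} and {I}.
Split {E,L} by δ(·,p) → {L} and {E}.
Split {G,O,P} by δ(·,q) → {O} and {G} and {P}.
No further refinement is possible. Final partition (6 blocks): {L} | {O} | {I} | {E} | {G} | {P}.
The equivalence class containing E is {E}, of size 1.

1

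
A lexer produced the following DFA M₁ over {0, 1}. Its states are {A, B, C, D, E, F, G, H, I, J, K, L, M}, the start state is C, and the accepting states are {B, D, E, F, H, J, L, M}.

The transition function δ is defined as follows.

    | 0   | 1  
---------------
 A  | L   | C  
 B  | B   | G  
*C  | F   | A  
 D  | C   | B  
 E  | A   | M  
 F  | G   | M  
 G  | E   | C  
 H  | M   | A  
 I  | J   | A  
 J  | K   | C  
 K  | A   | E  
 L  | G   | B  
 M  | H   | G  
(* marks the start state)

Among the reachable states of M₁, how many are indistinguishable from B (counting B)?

3

First remove the unreachable states {D,I,J,K}; 9 states remain.
Initial partition by acceptance: {B,E,F,H,L,M} | {A,C,G}.
Split {B,E,F,H,L,M} by δ(·,0) → {B,H,M} and {E,F,L}.
No further refinement is possible. Final partition (3 blocks): {B,H,M} | {A,C,G} | {E,F,L}.
The equivalence class containing B is {B,H,M}, of size 3.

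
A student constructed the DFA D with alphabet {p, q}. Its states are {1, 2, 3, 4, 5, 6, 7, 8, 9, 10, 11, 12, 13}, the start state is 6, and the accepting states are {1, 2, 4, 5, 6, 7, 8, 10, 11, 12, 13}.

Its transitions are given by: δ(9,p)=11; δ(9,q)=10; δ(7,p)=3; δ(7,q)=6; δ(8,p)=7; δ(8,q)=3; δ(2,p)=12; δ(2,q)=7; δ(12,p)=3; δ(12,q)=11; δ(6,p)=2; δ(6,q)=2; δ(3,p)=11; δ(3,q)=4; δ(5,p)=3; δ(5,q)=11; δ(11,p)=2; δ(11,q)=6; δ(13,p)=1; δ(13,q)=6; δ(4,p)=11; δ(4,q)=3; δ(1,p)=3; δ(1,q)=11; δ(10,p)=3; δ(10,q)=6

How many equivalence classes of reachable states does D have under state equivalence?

Reachable states from the start: {2,3,4,6,7,11,12}. Unreachable: {1,5,8,9,10,13} — drop them.
P0 = {2,4,6,7,11,12} | {3}.
Split {2,4,6,7,11,12} by δ(·,p) → {2,4,6,11} and {7,12}.
Refine {2,4,6,11} on symbol p: members go to different blocks, giving {4,6,11} and {2}.
On input p, block {4,6,11} splits into {6,11} and {4}.
On input q, block {6,11} splits into {6} and {11}.
Refine {7,12} on symbol q: members go to different blocks, giving {7} and {12}.
Stable partition: {6} | {3} | {7} | {2} | {4} | {11} | {12} — 7 equivalence classes.

7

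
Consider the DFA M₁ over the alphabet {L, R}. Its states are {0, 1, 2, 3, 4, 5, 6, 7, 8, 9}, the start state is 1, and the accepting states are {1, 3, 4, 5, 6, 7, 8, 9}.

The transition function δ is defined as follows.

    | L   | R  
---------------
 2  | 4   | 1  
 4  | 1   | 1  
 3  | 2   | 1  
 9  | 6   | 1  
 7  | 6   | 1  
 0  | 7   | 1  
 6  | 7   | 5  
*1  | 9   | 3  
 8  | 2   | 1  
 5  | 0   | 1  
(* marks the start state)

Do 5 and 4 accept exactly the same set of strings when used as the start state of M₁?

No

First remove the unreachable states {8}; 9 states remain.
P0 = {1,3,4,5,6,7,9} | {0,2}.
On input L, block {1,3,4,5,6,7,9} splits into {1,4,6,7,9} and {3,5}.
Split {1,4,6,7,9} by δ(·,R) → {4,7,9} and {1,6}.
The partition is now stable with 4 blocks: {4,7,9} | {0,2} | {3,5} | {1,6}.
5 and 4 end up in different blocks, so they are distinguishable. For instance, the string 'L' is accepted from only 4.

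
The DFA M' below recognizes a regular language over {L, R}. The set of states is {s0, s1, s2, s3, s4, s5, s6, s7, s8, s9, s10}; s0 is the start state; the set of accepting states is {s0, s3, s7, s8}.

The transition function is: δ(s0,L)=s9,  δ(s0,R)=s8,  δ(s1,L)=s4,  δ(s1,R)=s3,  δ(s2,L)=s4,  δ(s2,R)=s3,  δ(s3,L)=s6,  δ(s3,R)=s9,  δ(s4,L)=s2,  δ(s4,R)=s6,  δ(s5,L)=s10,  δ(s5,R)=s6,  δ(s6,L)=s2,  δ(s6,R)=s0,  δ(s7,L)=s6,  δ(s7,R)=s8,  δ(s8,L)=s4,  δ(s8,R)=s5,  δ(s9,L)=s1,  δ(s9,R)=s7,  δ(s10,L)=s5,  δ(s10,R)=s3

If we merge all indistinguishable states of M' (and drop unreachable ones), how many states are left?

6

Every state is reachable, so we keep all 11.
Start with accepting vs non-accepting: {s0,s3,s7,s8} | {s1,s2,s4,s5,s6,s9,s10}.
Refine {s0,s3,s7,s8} on symbol R: members go to different blocks, giving {s0,s7} and {s3,s8}.
Split {s1,s2,s4,s5,s6,s9,s10} by δ(·,R) → {s1,s2,s10} and {s4,s5} and {s6,s9}.
Split {s3,s8} by δ(·,L) → {s3} and {s8}.
No further refinement is possible. Final partition (6 blocks): {s0,s7} | {s1,s2,s10} | {s3} | {s4,s5} | {s6,s9} | {s8}.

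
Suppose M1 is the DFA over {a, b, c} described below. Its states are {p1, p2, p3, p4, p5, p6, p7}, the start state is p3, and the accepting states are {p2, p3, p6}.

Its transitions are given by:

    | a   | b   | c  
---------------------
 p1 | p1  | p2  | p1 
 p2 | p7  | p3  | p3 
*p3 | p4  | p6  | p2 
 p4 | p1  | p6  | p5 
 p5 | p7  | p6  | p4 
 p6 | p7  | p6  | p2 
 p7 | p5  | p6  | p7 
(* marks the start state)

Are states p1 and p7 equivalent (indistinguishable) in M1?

Yes

Initial partition by acceptance: {p2,p3,p6} | {p1,p4,p5,p7}.
No further refinement is possible. Final partition (2 blocks): {p2,p3,p6} | {p1,p4,p5,p7}.
p1 and p7 lie in the same block of the stable partition, so they are equivalent — no string distinguishes them.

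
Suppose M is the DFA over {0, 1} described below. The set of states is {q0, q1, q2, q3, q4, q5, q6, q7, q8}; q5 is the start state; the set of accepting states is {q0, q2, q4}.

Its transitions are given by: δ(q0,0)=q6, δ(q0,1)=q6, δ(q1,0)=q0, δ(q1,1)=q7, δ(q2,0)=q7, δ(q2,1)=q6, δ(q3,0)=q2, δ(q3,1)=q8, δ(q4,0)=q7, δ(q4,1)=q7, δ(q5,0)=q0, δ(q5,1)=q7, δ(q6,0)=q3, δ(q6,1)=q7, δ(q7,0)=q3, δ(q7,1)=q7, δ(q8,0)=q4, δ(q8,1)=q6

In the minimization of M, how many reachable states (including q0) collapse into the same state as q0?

First remove the unreachable states {q1}; 8 states remain.
Initial partition by acceptance: {q0,q2,q4} | {q3,q5,q6,q7,q8}.
Split {q3,q5,q6,q7,q8} by δ(·,0) → {q3,q5,q8} and {q6,q7}.
Split {q3,q5,q8} by δ(·,1) → {q5,q8} and {q3}.
No further refinement is possible. Final partition (4 blocks): {q0,q2,q4} | {q5,q8} | {q6,q7} | {q3}.
The equivalence class containing q0 is {q0,q2,q4}, of size 3.

3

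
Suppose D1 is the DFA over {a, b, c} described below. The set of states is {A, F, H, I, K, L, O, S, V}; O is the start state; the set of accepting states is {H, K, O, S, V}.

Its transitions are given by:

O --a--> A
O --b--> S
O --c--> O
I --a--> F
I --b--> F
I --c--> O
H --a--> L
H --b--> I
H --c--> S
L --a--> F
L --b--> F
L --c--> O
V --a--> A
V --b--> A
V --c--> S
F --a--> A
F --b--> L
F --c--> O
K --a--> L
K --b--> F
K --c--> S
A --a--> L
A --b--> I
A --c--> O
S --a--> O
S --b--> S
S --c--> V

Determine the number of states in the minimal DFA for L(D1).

First remove the unreachable states {H,K}; 7 states remain.
Start with accepting vs non-accepting: {O,S,V} | {A,F,I,L}.
On input a, block {O,S,V} splits into {O,V} and {S}.
Split {O,V} by δ(·,b) → {O} and {V}.
The partition is now stable with 4 blocks: {O} | {A,F,I,L} | {S} | {V}.

4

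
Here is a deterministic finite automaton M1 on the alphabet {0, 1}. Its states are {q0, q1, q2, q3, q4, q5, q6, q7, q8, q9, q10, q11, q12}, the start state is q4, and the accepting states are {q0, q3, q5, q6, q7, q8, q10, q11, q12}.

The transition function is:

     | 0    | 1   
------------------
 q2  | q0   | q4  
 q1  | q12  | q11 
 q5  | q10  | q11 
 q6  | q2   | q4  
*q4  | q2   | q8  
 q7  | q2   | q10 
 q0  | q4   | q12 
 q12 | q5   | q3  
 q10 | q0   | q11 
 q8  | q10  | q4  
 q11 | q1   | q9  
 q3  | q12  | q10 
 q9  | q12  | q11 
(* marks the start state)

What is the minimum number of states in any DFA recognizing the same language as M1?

States {q6,q7} cannot be reached from the start state, so discard them.
Start with accepting vs non-accepting: {q0,q3,q5,q8,q10,q11,q12} | {q1,q2,q4,q9}.
On input 0, block {q0,q3,q5,q8,q10,q11,q12} splits into {q3,q5,q8,q10,q12} and {q0,q11}.
Refine {q3,q5,q8,q10,q12} on symbol 0: members go to different blocks, giving {q3,q5,q8,q12} and {q10}.
On input 0, block {q3,q5,q8,q12} splits into {q3,q12} and {q5,q8}.
Refine {q3,q12} on symbol 0: members go to different blocks, giving {q3} and {q12}.
Split {q1,q2,q4,q9} by δ(·,0) → {q1,q9} and {q2} and {q4}.
Split {q0,q11} by δ(·,0) → {q0} and {q11}.
Split {q5,q8} by δ(·,1) → {q5} and {q8}.
Stable partition: {q3} | {q1,q9} | {q0} | {q10} | {q5} | {q12} | {q2} | {q4} | {q11} | {q8} — 10 equivalence classes.

10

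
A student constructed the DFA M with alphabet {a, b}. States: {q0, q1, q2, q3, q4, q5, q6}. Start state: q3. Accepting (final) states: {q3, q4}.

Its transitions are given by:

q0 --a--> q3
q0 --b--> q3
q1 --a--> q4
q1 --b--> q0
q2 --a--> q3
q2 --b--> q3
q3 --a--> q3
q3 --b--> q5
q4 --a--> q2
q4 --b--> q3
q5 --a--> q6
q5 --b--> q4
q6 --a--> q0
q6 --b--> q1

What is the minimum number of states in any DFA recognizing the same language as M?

6

Start with accepting vs non-accepting: {q3,q4} | {q0,q1,q2,q5,q6}.
Refine {q3,q4} on symbol a: members go to different blocks, giving {q3} and {q4}.
On input a, block {q0,q1,q2,q5,q6} splits into {q0,q2} and {q5,q6} and {q1}.
On input a, block {q5,q6} splits into {q5} and {q6}.
No further refinement is possible. Final partition (6 blocks): {q3} | {q0,q2} | {q4} | {q5} | {q1} | {q6}.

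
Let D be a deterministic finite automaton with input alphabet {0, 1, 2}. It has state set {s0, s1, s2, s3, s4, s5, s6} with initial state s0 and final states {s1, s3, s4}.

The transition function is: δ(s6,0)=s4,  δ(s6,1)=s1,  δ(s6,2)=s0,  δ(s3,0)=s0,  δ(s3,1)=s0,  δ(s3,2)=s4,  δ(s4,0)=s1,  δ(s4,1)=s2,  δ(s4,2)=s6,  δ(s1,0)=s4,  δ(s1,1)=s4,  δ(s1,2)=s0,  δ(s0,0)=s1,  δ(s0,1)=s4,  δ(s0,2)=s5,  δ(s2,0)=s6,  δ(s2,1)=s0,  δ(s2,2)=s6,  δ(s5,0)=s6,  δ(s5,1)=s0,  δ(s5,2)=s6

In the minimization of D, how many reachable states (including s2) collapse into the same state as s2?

2

Reachable states from the start: {s0,s1,s2,s4,s5,s6}. Unreachable: {s3} — drop them.
Start with accepting vs non-accepting: {s1,s4} | {s0,s2,s5,s6}.
On input 1, block {s1,s4} splits into {s1} and {s4}.
On input 0, block {s0,s2,s5,s6} splits into {s2,s5} and {s0} and {s6}.
Stable partition: {s1} | {s2,s5} | {s4} | {s0} | {s6} — 5 equivalence classes.
The equivalence class containing s2 is {s2,s5}, of size 2.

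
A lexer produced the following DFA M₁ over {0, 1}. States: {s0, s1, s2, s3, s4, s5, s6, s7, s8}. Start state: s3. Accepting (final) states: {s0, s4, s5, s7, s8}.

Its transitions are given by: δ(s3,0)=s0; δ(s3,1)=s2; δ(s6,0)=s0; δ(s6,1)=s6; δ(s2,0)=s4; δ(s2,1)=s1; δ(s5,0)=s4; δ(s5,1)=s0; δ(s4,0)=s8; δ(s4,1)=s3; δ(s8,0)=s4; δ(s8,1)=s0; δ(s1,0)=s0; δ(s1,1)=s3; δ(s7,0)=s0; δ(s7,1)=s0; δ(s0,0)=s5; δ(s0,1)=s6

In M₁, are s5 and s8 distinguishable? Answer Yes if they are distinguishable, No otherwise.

States {s7} cannot be reached from the start state, so discard them.
Initial partition by acceptance: {s0,s4,s5,s8} | {s1,s2,s3,s6}.
Split {s0,s4,s5,s8} by δ(·,1) → {s0,s4} and {s5,s8}.
Stable partition: {s0,s4} | {s1,s2,s3,s6} | {s5,s8} — 3 equivalence classes.
s5 and s8 lie in the same block of the stable partition, so they are equivalent — no string distinguishes them.

No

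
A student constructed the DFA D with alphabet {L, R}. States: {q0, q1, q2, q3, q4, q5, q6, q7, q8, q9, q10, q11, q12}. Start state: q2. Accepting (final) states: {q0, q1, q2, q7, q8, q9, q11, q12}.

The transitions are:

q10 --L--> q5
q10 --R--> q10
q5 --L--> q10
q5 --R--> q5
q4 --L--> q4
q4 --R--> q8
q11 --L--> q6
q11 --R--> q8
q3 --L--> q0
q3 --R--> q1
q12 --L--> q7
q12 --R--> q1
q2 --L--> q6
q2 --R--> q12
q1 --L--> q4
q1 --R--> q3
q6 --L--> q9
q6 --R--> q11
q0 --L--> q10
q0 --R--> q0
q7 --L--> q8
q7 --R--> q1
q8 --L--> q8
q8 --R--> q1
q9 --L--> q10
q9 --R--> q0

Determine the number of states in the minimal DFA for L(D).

Every state is reachable, so we keep all 13.
Start with accepting vs non-accepting: {q0,q1,q2,q7,q8,q9,q11,q12} | {q3,q4,q5,q6,q10}.
Split {q0,q1,q2,q7,q8,q9,q11,q12} by δ(·,L) → {q0,q1,q2,q9,q11} and {q7,q8,q12}.
Split {q0,q1,q2,q9,q11} by δ(·,R) → {q0,q9} and {q2,q11} and {q1}.
On input L, block {q3,q4,q5,q6,q10} splits into {q4,q5,q10} and {q3,q6}.
On input R, block {q4,q5,q10} splits into {q5,q10} and {q4}.
On input R, block {q3,q6} splits into {q3} and {q6}.
Stable partition: {q0,q9} | {q5,q10} | {q7,q8,q12} | {q2,q11} | {q1} | {q3} | {q4} | {q6} — 8 equivalence classes.

8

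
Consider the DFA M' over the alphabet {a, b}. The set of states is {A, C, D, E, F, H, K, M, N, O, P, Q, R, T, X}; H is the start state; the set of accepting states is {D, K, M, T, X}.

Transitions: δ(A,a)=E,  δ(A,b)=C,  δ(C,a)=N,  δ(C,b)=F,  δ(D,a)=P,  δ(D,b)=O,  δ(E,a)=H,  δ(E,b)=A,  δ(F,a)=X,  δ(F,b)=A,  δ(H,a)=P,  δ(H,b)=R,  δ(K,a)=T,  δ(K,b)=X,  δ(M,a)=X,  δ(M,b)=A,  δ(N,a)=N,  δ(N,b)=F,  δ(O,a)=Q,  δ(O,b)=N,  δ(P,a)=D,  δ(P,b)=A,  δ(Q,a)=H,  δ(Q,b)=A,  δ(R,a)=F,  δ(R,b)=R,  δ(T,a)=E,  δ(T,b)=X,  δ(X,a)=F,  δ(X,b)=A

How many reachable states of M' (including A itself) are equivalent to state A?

2

States {K,M,T} cannot be reached from the start state, so discard them.
Start with accepting vs non-accepting: {D,X} | {A,C,E,F,H,N,O,P,Q,R}.
Refine {A,C,E,F,H,N,O,P,Q,R} on symbol a: members go to different blocks, giving {A,C,E,H,N,O,Q,R} and {F,P}.
Refine {A,C,E,H,N,O,Q,R} on symbol a: members go to different blocks, giving {A,C,E,N,O,Q} and {H,R}.
On input a, block {A,C,E,N,O,Q} splits into {A,C,N,O} and {E,Q}.
Split {A,C,N,O} by δ(·,a) → {A,O} and {C,N}.
Stable partition: {D,X} | {A,O} | {F,P} | {H,R} | {E,Q} | {C,N} — 6 equivalence classes.
State A belongs to the block {A,O}, which has 2 states.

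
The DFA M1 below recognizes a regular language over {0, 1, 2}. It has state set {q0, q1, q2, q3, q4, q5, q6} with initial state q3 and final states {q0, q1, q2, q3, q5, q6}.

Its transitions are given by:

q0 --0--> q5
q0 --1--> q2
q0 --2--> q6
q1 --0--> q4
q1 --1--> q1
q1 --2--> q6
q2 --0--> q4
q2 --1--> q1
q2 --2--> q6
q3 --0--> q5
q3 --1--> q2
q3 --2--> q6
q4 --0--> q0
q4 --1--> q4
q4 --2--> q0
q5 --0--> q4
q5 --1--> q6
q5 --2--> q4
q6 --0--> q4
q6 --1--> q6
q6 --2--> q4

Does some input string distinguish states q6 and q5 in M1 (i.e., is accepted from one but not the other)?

All states are reachable from the start state.
Start with accepting vs non-accepting: {q0,q1,q2,q3,q5,q6} | {q4}.
Refine {q0,q1,q2,q3,q5,q6} on symbol 0: members go to different blocks, giving {q1,q2,q5,q6} and {q0,q3}.
Refine {q1,q2,q5,q6} on symbol 2: members go to different blocks, giving {q1,q2} and {q5,q6}.
The partition is now stable with 4 blocks: {q1,q2} | {q4} | {q0,q3} | {q5,q6}.
q6 and q5 lie in the same block of the stable partition, so they are equivalent — no string distinguishes them.

No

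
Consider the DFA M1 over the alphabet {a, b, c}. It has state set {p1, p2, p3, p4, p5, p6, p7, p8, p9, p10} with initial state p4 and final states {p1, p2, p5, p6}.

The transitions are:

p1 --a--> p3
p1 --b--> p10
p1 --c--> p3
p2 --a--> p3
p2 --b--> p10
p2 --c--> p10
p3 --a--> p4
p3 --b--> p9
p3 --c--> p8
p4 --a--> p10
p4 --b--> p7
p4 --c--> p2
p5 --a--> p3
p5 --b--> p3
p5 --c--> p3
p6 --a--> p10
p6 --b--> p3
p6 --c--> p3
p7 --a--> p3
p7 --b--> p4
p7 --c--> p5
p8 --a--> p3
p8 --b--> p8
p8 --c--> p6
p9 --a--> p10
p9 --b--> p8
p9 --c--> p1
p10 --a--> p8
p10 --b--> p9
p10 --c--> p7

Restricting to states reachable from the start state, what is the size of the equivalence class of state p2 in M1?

4

Start with accepting vs non-accepting: {p1,p2,p5,p6} | {p3,p4,p7,p8,p9,p10}.
On input c, block {p3,p4,p7,p8,p9,p10} splits into {p4,p7,p8,p9} and {p3,p10}.
The partition is now stable with 3 blocks: {p1,p2,p5,p6} | {p4,p7,p8,p9} | {p3,p10}.
The equivalence class containing p2 is {p1,p2,p5,p6}, of size 4.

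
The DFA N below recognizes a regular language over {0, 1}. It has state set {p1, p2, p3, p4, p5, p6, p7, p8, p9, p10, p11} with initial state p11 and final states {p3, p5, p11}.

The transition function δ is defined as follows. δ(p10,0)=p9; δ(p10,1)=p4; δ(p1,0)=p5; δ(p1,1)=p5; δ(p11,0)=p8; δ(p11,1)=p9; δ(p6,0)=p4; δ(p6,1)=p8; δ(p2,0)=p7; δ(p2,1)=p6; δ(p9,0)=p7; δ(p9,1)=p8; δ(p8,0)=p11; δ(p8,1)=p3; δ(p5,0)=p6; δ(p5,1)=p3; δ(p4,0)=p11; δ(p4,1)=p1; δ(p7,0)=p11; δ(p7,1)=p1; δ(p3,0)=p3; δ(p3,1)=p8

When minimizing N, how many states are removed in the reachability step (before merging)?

2

No path from p11 leads to p2, p10; the other 9 states are all reachable.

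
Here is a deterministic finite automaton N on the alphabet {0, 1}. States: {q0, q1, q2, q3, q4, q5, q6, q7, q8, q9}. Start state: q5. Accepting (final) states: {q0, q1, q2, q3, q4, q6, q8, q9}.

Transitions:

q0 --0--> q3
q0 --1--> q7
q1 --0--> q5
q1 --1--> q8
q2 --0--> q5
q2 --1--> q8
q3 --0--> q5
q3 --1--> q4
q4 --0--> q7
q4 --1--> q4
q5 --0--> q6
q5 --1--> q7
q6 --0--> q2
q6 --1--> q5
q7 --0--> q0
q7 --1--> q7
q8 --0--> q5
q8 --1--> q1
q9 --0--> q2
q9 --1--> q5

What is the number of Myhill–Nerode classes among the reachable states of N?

3

Reachable states from the start: {q0,q1,q2,q3,q4,q5,q6,q7,q8}. Unreachable: {q9} — drop them.
Initial partition by acceptance: {q0,q1,q2,q3,q4,q6,q8} | {q5,q7}.
Refine {q0,q1,q2,q3,q4,q6,q8} on symbol 0: members go to different blocks, giving {q1,q2,q3,q4,q8} and {q0,q6}.
The partition is now stable with 3 blocks: {q1,q2,q3,q4,q8} | {q5,q7} | {q0,q6}.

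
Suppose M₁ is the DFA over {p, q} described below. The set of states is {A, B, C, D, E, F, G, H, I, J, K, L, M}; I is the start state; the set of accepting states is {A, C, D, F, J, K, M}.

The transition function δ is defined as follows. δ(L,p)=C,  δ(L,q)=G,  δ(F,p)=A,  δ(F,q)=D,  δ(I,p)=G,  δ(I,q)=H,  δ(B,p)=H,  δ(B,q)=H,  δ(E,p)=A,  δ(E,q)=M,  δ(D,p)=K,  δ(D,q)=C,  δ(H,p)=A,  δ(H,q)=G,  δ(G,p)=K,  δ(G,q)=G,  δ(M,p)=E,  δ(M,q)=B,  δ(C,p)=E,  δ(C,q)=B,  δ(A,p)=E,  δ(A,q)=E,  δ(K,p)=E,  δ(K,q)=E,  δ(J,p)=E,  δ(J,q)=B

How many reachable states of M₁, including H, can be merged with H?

States {C,D,F,J,L} cannot be reached from the start state, so discard them.
P0 = {A,K,M} | {B,E,G,H,I}.
Split {B,E,G,H,I} by δ(·,p) → {E,G,H} and {B,I}.
Split {A,K,M} by δ(·,q) → {A,K} and {M}.
Refine {E,G,H} on symbol q: members go to different blocks, giving {G,H} and {E}.
The partition is now stable with 5 blocks: {A,K} | {G,H} | {B,I} | {M} | {E}.
The equivalence class containing H is {G,H}, of size 2.

2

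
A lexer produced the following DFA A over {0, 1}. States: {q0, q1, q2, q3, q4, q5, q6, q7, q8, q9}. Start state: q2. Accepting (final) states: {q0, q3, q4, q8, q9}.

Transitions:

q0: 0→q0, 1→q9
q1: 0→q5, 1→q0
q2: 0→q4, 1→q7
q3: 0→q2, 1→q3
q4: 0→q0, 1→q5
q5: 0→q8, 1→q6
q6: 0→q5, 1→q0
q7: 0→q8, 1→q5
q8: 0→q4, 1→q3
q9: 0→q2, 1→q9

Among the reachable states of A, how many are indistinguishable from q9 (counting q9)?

States {q1} cannot be reached from the start state, so discard them.
Initial partition by acceptance: {q0,q3,q4,q8,q9} | {q2,q5,q6,q7}.
Split {q0,q3,q4,q8,q9} by δ(·,0) → {q0,q4,q8} and {q3,q9}.
Split {q0,q4,q8} by δ(·,1) → {q0,q8} and {q4}.
Split {q0,q8} by δ(·,0) → {q0} and {q8}.
Split {q2,q5,q6,q7} by δ(·,0) → {q5,q7} and {q2} and {q6}.
Split {q5,q7} by δ(·,1) → {q5} and {q7}.
Stable partition: {q0} | {q5} | {q3,q9} | {q4} | {q8} | {q2} | {q6} | {q7} — 8 equivalence classes.
The equivalence class containing q9 is {q3,q9}, of size 2.

2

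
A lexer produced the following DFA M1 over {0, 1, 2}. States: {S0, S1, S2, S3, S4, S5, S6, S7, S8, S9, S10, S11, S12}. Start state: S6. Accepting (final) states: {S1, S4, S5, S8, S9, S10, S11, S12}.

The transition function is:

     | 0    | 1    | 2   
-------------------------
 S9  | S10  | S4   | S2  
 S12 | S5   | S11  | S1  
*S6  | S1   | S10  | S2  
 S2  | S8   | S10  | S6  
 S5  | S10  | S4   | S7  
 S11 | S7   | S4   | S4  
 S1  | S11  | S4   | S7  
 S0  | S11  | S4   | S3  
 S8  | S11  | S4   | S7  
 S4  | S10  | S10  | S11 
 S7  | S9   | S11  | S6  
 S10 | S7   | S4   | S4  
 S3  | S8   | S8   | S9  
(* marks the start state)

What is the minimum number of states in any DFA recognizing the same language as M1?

Reachable states from the start: {S1,S2,S4,S6,S7,S8,S9,S10,S11}. Unreachable: {S0,S3,S5,S12} — drop them.
Start with accepting vs non-accepting: {S1,S4,S8,S9,S10,S11} | {S2,S6,S7}.
Refine {S1,S4,S8,S9,S10,S11} on symbol 0: members go to different blocks, giving {S1,S4,S8,S9} and {S10,S11}.
On input 1, block {S1,S4,S8,S9} splits into {S1,S8,S9} and {S4}.
No further refinement is possible. Final partition (4 blocks): {S1,S8,S9} | {S2,S6,S7} | {S10,S11} | {S4}.

4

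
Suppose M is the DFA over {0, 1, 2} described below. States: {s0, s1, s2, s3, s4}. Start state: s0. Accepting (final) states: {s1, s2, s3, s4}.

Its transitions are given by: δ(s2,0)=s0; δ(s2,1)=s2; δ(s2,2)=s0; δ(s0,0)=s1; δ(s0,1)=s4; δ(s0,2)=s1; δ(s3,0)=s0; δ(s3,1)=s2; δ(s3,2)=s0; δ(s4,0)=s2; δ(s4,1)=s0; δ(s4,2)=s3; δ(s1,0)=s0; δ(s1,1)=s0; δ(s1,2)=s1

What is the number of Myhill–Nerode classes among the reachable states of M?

4

All states are reachable from the start state.
Initial partition by acceptance: {s1,s2,s3,s4} | {s0}.
On input 0, block {s1,s2,s3,s4} splits into {s1,s2,s3} and {s4}.
Refine {s1,s2,s3} on symbol 1: members go to different blocks, giving {s2,s3} and {s1}.
The partition is now stable with 4 blocks: {s2,s3} | {s0} | {s4} | {s1}.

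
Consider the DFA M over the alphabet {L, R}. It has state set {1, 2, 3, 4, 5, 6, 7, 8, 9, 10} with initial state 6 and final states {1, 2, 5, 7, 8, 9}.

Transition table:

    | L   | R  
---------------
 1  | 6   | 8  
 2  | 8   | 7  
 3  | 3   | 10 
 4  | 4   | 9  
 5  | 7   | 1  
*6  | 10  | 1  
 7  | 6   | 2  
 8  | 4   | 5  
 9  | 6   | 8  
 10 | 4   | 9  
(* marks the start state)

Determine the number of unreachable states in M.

1

No path from 6 leads to 3; the other 9 states are all reachable.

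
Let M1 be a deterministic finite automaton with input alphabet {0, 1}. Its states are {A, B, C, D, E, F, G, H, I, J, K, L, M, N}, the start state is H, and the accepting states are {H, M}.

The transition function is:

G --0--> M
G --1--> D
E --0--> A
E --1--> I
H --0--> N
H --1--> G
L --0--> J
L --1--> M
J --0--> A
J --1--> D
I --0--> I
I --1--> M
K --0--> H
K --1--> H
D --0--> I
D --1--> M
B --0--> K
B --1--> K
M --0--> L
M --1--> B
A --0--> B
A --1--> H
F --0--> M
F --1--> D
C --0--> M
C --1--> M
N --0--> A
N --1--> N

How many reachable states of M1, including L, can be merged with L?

1

Reachable states from the start: {A,B,D,G,H,I,J,K,L,M,N}. Unreachable: {C,E,F} — drop them.
P0 = {H,M} | {A,B,D,G,I,J,K,L,N}.
Split {A,B,D,G,I,J,K,L,N} by δ(·,0) → {A,B,D,I,J,L,N} and {G,K}.
Split {H,M} by δ(·,1) → {H} and {M}.
Split {A,B,D,I,J,L,N} by δ(·,0) → {A,D,I,J,L,N} and {B}.
Refine {A,D,I,J,L,N} on symbol 0: members go to different blocks, giving {D,I,J,L,N} and {A}.
Split {D,I,J,L,N} by δ(·,0) → {D,I,L} and {J,N}.
Split {D,I,L} by δ(·,0) → {D,I} and {L}.
On input 0, block {G,K} splits into {G} and {K}.
Split {J,N} by δ(·,1) → {J} and {N}.
The partition is now stable with 10 blocks: {H} | {D,I} | {G} | {M} | {B} | {A} | {J} | {L} | {K} | {N}.
The equivalence class containing L is {L}, of size 1.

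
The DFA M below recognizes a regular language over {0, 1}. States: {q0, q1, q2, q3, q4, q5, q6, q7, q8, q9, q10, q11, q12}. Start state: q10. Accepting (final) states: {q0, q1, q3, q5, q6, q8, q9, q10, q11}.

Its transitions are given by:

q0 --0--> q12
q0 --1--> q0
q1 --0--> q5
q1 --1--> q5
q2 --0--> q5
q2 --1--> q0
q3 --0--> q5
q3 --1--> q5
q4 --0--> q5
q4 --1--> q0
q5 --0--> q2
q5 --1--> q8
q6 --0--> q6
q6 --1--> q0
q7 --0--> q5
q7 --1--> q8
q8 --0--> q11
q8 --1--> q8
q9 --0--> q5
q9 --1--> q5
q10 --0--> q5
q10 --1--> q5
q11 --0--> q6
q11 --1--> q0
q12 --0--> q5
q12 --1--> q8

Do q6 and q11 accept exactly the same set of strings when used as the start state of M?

First remove the unreachable states {q1,q3,q4,q7,q9}; 8 states remain.
Start with accepting vs non-accepting: {q0,q5,q6,q8,q10,q11} | {q2,q12}.
Split {q0,q5,q6,q8,q10,q11} by δ(·,0) → {q6,q8,q10,q11} and {q0,q5}.
On input 0, block {q6,q8,q10,q11} splits into {q6,q8,q11} and {q10}.
Refine {q6,q8,q11} on symbol 1: members go to different blocks, giving {q6,q11} and {q8}.
Split {q2,q12} by δ(·,1) → {q2} and {q12}.
Split {q0,q5} by δ(·,0) → {q0} and {q5}.
Stable partition: {q6,q11} | {q2} | {q0} | {q10} | {q8} | {q12} | {q5} — 7 equivalence classes.
q6 and q11 lie in the same block of the stable partition, so they are equivalent — no string distinguishes them.

Yes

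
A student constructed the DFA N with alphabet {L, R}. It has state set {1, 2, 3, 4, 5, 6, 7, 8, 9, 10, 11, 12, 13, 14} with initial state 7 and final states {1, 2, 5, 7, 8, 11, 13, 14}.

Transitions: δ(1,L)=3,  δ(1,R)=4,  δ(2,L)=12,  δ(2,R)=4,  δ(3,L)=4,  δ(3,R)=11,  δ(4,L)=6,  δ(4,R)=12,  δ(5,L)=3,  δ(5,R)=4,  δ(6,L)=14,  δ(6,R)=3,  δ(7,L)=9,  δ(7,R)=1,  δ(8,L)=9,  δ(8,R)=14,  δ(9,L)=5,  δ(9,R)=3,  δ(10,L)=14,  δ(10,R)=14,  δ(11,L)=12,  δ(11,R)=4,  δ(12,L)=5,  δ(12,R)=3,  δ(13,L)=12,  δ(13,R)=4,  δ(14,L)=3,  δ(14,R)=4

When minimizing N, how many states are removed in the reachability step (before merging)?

4

No path from 7 leads to 2, 8, 10, 13; the other 10 states are all reachable.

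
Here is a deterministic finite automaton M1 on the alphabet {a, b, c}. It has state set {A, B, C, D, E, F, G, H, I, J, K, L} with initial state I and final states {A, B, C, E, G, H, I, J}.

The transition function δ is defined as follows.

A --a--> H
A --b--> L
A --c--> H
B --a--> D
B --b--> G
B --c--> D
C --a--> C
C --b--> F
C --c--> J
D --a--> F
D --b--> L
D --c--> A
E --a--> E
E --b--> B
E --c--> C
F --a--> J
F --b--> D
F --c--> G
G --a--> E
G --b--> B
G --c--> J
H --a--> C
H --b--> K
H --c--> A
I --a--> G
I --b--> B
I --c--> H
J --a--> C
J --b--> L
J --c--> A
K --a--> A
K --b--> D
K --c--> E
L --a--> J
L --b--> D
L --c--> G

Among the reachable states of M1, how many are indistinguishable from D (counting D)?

1

All states are reachable from the start state.
P0 = {A,B,C,E,G,H,I,J} | {D,F,K,L}.
Split {A,B,C,E,G,H,I,J} by δ(·,a) → {A,C,E,G,H,I,J} and {B}.
Split {A,C,E,G,H,I,J} by δ(·,b) → {A,C,H,J} and {E,G,I}.
Refine {D,F,K,L} on symbol a: members go to different blocks, giving {F,K,L} and {D}.
The partition is now stable with 5 blocks: {A,C,H,J} | {F,K,L} | {B} | {E,G,I} | {D}.
State D belongs to the block {D}, which has 1 states.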